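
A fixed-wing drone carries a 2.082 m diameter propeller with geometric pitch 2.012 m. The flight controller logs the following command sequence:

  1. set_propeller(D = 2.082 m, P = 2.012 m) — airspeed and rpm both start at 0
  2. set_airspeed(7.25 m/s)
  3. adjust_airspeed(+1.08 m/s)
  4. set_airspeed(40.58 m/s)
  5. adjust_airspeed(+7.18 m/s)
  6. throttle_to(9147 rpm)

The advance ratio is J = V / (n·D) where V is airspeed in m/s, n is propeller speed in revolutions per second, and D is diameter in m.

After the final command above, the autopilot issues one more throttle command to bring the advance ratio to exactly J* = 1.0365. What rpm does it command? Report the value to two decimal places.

set_propeller: D = 2.082 m, P = 2.012 m (p = P/D = 0.966378); state ← (V=0, rpm=0)
set_airspeed(7.25): V ← 7.25 m/s
adjust_airspeed(+1.08): V ← 7.25 +1.08 = 8.33 m/s
set_airspeed(40.58): V ← 40.58 m/s
adjust_airspeed(+7.18): V ← 40.58 +7.18 = 47.76 m/s
throttle_to(9147): rpm ← 9147
final state: V = 47.76 m/s, rpm = 9147 → n = rpm/60 = 152.450000 rev/s
target J* = 1.0365; solve J* = V/(n·D) for n: n = V/(J*·D) = 47.76/(1.0365 × 2.082) = 22.131675 rev/s
rpm = 60·n = 1327.900508

rpm = 1327.90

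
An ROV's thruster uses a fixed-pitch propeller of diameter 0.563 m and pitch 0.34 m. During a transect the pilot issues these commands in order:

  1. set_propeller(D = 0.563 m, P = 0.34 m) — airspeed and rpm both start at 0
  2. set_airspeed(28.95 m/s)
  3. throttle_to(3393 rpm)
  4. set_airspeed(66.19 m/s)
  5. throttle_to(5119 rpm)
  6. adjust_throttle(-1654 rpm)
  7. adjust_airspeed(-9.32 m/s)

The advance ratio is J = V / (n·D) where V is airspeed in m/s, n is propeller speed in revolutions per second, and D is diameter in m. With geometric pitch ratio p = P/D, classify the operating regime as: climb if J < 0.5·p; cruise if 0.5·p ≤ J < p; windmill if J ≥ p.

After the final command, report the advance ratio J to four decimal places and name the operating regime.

J = 1.7491, regime = windmill

set_propeller: D = 0.563 m, P = 0.34 m (p = P/D = 0.603908); state ← (V=0, rpm=0)
set_airspeed(28.95): V ← 28.95 m/s
throttle_to(3393): rpm ← 3393
set_airspeed(66.19): V ← 66.19 m/s
throttle_to(5119): rpm ← 5119
adjust_throttle(-1654): rpm ← 5119 -1654 = 3465
adjust_airspeed(-9.32): V ← 66.19 -9.32 = 56.87 m/s
final state: V = 56.87 m/s, rpm = 3465 → n = rpm/60 = 57.750000 rev/s
J = V / (n·D) = 56.87 / (57.750000 × 0.563) = 1.749133
regime bands: climb J<0.3020 | cruise [0.3020, 0.6039) | windmill J≥0.6039
J = 1.7491 → windmill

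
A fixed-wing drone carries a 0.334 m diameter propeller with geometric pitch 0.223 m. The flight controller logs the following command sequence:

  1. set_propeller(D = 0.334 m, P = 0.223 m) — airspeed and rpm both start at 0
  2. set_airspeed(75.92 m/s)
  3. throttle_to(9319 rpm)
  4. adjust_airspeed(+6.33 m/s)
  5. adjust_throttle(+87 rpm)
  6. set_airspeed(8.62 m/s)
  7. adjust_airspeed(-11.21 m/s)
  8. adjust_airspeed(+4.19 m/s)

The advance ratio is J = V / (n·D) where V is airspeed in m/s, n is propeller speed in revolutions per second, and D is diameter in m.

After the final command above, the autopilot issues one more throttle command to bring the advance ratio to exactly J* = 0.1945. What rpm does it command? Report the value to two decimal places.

set_propeller: D = 0.334 m, P = 0.223 m (p = P/D = 0.667665); state ← (V=0, rpm=0)
set_airspeed(75.92): V ← 75.92 m/s
throttle_to(9319): rpm ← 9319
adjust_airspeed(+6.33): V ← 75.92 +6.33 = 82.25 m/s
adjust_throttle(+87): rpm ← 9319 +87 = 9406
set_airspeed(8.62): V ← 8.62 m/s
adjust_airspeed(-11.21): V ← 8.62 -11.21 = -2.59 m/s
adjust_airspeed(+4.19): V ← -2.59 +4.19 = 1.6 m/s
final state: V = 1.6 m/s, rpm = 9406 → n = rpm/60 = 156.766667 rev/s
target J* = 0.1945; solve J* = V/(n·D) for n: n = V/(J*·D) = 1.6/(0.1945 × 0.334) = 24.629404 rev/s
rpm = 60·n = 1477.764266

rpm = 1477.76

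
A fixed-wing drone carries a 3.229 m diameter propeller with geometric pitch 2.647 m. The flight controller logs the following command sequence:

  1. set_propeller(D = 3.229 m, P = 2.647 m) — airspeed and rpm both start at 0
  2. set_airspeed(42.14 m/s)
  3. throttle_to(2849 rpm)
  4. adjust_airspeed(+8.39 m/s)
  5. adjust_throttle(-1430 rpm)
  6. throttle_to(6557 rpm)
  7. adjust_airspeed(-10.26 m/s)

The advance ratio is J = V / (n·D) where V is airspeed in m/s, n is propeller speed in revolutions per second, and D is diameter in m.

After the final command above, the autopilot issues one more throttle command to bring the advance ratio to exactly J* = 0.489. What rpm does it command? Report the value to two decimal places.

rpm = 1530.23

set_propeller: D = 3.229 m, P = 2.647 m (p = P/D = 0.819758); state ← (V=0, rpm=0)
set_airspeed(42.14): V ← 42.14 m/s
throttle_to(2849): rpm ← 2849
adjust_airspeed(+8.39): V ← 42.14 +8.39 = 50.53 m/s
adjust_throttle(-1430): rpm ← 2849 -1430 = 1419
throttle_to(6557): rpm ← 6557
adjust_airspeed(-10.26): V ← 50.53 -10.26 = 40.27 m/s
final state: V = 40.27 m/s, rpm = 6557 → n = rpm/60 = 109.283333 rev/s
target J* = 0.489; solve J* = V/(n·D) for n: n = V/(J*·D) = 40.27/(0.489 × 3.229) = 25.503790 rev/s
rpm = 60·n = 1530.227406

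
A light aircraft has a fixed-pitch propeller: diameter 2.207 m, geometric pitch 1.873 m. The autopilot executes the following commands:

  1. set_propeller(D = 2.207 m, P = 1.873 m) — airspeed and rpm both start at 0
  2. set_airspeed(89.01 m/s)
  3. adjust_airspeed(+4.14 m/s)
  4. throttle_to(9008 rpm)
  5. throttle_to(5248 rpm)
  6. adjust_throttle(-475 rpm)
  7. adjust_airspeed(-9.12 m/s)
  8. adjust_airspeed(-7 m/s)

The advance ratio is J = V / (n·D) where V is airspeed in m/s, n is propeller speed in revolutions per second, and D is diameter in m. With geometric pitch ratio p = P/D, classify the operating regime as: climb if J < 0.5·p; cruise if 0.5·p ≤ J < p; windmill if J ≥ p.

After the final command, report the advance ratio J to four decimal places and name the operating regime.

set_propeller: D = 2.207 m, P = 1.873 m (p = P/D = 0.848663); state ← (V=0, rpm=0)
set_airspeed(89.01): V ← 89.01 m/s
adjust_airspeed(+4.14): V ← 89.01 +4.14 = 93.15 m/s
throttle_to(9008): rpm ← 9008
throttle_to(5248): rpm ← 5248
adjust_throttle(-475): rpm ← 5248 -475 = 4773
adjust_airspeed(-9.12): V ← 93.15 -9.12 = 84.03 m/s
adjust_airspeed(-7): V ← 84.03 -7 = 77.03 m/s
final state: V = 77.03 m/s, rpm = 4773 → n = rpm/60 = 79.550000 rev/s
J = V / (n·D) = 77.03 / (79.550000 × 2.207) = 0.438750
regime bands: climb J<0.4243 | cruise [0.4243, 0.8487) | windmill J≥0.8487
J = 0.4388 → cruise

J = 0.4388, regime = cruise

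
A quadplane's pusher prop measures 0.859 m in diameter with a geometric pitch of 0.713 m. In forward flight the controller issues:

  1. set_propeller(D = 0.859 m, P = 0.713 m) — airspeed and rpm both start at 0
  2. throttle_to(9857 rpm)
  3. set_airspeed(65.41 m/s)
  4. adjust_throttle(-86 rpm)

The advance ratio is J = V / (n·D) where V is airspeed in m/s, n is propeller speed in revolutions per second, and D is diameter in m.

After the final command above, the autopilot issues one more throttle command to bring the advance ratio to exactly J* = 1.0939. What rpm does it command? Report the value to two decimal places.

rpm = 4176.62

set_propeller: D = 0.859 m, P = 0.713 m (p = P/D = 0.830035); state ← (V=0, rpm=0)
throttle_to(9857): rpm ← 9857
set_airspeed(65.41): V ← 65.41 m/s
adjust_throttle(-86): rpm ← 9857 -86 = 9771
final state: V = 65.41 m/s, rpm = 9771 → n = rpm/60 = 162.850000 rev/s
target J* = 1.0939; solve J* = V/(n·D) for n: n = V/(J*·D) = 65.41/(1.0939 × 0.859) = 69.610277 rev/s
rpm = 60·n = 4176.616630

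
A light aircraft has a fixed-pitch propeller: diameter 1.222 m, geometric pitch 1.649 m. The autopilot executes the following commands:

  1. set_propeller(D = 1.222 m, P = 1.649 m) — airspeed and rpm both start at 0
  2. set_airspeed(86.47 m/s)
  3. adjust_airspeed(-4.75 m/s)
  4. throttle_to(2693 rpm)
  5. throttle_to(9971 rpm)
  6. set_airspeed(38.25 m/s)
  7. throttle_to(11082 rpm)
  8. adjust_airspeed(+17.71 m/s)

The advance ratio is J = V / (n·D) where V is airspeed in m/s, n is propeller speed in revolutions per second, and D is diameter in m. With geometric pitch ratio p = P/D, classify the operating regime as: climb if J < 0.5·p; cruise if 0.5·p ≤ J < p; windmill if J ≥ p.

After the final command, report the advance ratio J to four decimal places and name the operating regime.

set_propeller: D = 1.222 m, P = 1.649 m (p = P/D = 1.349427); state ← (V=0, rpm=0)
set_airspeed(86.47): V ← 86.47 m/s
adjust_airspeed(-4.75): V ← 86.47 -4.75 = 81.72 m/s
throttle_to(2693): rpm ← 2693
throttle_to(9971): rpm ← 9971
set_airspeed(38.25): V ← 38.25 m/s
throttle_to(11082): rpm ← 11082
adjust_airspeed(+17.71): V ← 38.25 +17.71 = 55.96 m/s
final state: V = 55.96 m/s, rpm = 11082 → n = rpm/60 = 184.700000 rev/s
J = V / (n·D) = 55.96 / (184.700000 × 1.222) = 0.247936
regime bands: climb J<0.6747 | cruise [0.6747, 1.3494) | windmill J≥1.3494
J = 0.2479 → climb

J = 0.2479, regime = climb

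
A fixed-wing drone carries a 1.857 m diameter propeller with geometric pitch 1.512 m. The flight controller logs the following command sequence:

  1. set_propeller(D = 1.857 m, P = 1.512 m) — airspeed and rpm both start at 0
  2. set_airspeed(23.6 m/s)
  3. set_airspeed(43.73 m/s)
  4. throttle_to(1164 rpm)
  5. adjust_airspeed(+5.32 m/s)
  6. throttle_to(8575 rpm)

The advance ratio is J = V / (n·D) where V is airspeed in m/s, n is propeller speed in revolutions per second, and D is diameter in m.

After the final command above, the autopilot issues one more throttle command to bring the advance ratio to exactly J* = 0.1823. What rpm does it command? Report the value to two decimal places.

rpm = 8693.44

set_propeller: D = 1.857 m, P = 1.512 m (p = P/D = 0.814216); state ← (V=0, rpm=0)
set_airspeed(23.6): V ← 23.6 m/s
set_airspeed(43.73): V ← 43.73 m/s
throttle_to(1164): rpm ← 1164
adjust_airspeed(+5.32): V ← 43.73 +5.32 = 49.05 m/s
throttle_to(8575): rpm ← 8575
final state: V = 49.05 m/s, rpm = 8575 → n = rpm/60 = 142.916667 rev/s
target J* = 0.1823; solve J* = V/(n·D) for n: n = V/(J*·D) = 49.05/(0.1823 × 1.857) = 144.890676 rev/s
rpm = 60·n = 8693.440573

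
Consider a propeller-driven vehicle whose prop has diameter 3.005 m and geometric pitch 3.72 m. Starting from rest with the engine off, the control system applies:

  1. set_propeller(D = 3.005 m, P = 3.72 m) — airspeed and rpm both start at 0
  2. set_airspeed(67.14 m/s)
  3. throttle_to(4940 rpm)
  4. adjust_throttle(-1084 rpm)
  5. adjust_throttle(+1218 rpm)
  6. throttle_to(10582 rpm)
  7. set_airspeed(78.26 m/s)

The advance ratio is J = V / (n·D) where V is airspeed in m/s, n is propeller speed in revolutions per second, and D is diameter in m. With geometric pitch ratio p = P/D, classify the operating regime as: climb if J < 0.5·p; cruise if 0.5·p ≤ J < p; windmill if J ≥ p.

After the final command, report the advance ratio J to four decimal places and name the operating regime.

set_propeller: D = 3.005 m, P = 3.72 m (p = P/D = 1.237937); state ← (V=0, rpm=0)
set_airspeed(67.14): V ← 67.14 m/s
throttle_to(4940): rpm ← 4940
adjust_throttle(-1084): rpm ← 4940 -1084 = 3856
adjust_throttle(+1218): rpm ← 3856 +1218 = 5074
throttle_to(10582): rpm ← 10582
set_airspeed(78.26): V ← 78.26 m/s
final state: V = 78.26 m/s, rpm = 10582 → n = rpm/60 = 176.366667 rev/s
J = V / (n·D) = 78.26 / (176.366667 × 3.005) = 0.147665
regime bands: climb J<0.6190 | cruise [0.6190, 1.2379) | windmill J≥1.2379
J = 0.1477 → climb

J = 0.1477, regime = climb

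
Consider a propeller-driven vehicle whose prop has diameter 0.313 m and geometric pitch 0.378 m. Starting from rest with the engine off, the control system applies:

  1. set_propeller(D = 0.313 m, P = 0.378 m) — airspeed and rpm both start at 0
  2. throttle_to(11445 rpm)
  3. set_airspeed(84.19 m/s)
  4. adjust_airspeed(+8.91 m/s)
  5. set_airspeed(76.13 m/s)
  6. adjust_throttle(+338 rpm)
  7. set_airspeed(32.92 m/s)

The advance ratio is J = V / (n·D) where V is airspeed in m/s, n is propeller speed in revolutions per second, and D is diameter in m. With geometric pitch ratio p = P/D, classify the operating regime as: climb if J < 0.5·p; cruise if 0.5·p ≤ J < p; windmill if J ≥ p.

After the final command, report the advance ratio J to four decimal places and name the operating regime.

set_propeller: D = 0.313 m, P = 0.378 m (p = P/D = 1.207668); state ← (V=0, rpm=0)
throttle_to(11445): rpm ← 11445
set_airspeed(84.19): V ← 84.19 m/s
adjust_airspeed(+8.91): V ← 84.19 +8.91 = 93.1 m/s
set_airspeed(76.13): V ← 76.13 m/s
adjust_throttle(+338): rpm ← 11445 +338 = 11783
set_airspeed(32.92): V ← 32.92 m/s
final state: V = 32.92 m/s, rpm = 11783 → n = rpm/60 = 196.383333 rev/s
J = V / (n·D) = 32.92 / (196.383333 × 0.313) = 0.535563
regime bands: climb J<0.6038 | cruise [0.6038, 1.2077) | windmill J≥1.2077
J = 0.5356 → climb

J = 0.5356, regime = climb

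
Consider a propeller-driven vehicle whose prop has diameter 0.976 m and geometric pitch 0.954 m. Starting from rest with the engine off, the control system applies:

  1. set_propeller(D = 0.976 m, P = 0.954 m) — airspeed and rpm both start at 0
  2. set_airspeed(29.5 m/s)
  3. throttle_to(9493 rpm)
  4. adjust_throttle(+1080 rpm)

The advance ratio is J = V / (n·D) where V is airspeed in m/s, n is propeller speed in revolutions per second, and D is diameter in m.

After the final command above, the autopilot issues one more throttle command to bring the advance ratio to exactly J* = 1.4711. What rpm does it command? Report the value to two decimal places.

set_propeller: D = 0.976 m, P = 0.954 m (p = P/D = 0.977459); state ← (V=0, rpm=0)
set_airspeed(29.5): V ← 29.5 m/s
throttle_to(9493): rpm ← 9493
adjust_throttle(+1080): rpm ← 9493 +1080 = 10573
final state: V = 29.5 m/s, rpm = 10573 → n = rpm/60 = 176.216667 rev/s
target J* = 1.4711; solve J* = V/(n·D) for n: n = V/(J*·D) = 29.5/(1.4711 × 0.976) = 20.546129 rev/s
rpm = 60·n = 1232.767718

rpm = 1232.77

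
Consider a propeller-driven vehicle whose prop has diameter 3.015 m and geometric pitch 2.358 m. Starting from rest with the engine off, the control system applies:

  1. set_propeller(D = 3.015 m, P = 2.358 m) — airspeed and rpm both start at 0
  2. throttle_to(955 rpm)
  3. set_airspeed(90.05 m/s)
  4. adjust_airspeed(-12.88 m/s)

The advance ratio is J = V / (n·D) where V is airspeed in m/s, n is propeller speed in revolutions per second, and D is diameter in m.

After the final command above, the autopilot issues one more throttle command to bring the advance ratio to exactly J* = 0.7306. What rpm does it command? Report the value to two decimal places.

rpm = 2102.00

set_propeller: D = 3.015 m, P = 2.358 m (p = P/D = 0.782090); state ← (V=0, rpm=0)
throttle_to(955): rpm ← 955
set_airspeed(90.05): V ← 90.05 m/s
adjust_airspeed(-12.88): V ← 90.05 -12.88 = 77.17 m/s
final state: V = 77.17 m/s, rpm = 955 → n = rpm/60 = 15.916667 rev/s
target J* = 0.7306; solve J* = V/(n·D) for n: n = V/(J*·D) = 77.17/(0.7306 × 3.015) = 35.033338 rev/s
rpm = 60·n = 2102.000264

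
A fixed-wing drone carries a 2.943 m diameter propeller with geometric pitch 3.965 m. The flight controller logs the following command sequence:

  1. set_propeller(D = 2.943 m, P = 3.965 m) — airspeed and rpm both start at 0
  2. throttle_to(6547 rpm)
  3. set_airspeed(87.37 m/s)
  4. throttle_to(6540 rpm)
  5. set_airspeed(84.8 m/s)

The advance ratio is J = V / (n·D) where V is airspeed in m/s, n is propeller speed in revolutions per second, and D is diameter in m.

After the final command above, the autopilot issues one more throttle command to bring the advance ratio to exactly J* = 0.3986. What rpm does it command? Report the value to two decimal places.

rpm = 4337.30

set_propeller: D = 2.943 m, P = 3.965 m (p = P/D = 1.347265); state ← (V=0, rpm=0)
throttle_to(6547): rpm ← 6547
set_airspeed(87.37): V ← 87.37 m/s
throttle_to(6540): rpm ← 6540
set_airspeed(84.8): V ← 84.8 m/s
final state: V = 84.8 m/s, rpm = 6540 → n = rpm/60 = 109.000000 rev/s
target J* = 0.3986; solve J* = V/(n·D) for n: n = V/(J*·D) = 84.8/(0.3986 × 2.943) = 72.288347 rev/s
rpm = 60·n = 4337.300838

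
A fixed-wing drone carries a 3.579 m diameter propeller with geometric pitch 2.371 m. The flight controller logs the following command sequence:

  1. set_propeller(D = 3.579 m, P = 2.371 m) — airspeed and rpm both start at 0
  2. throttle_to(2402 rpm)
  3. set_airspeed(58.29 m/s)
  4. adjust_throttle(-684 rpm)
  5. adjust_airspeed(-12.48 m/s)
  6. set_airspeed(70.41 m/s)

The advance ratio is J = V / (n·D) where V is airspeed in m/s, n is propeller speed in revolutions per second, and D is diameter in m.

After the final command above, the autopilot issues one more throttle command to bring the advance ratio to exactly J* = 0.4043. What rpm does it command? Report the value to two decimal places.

rpm = 2919.58

set_propeller: D = 3.579 m, P = 2.371 m (p = P/D = 0.662476); state ← (V=0, rpm=0)
throttle_to(2402): rpm ← 2402
set_airspeed(58.29): V ← 58.29 m/s
adjust_throttle(-684): rpm ← 2402 -684 = 1718
adjust_airspeed(-12.48): V ← 58.29 -12.48 = 45.81 m/s
set_airspeed(70.41): V ← 70.41 m/s
final state: V = 70.41 m/s, rpm = 1718 → n = rpm/60 = 28.633333 rev/s
target J* = 0.4043; solve J* = V/(n·D) for n: n = V/(J*·D) = 70.41/(0.4043 × 3.579) = 48.659641 rev/s
rpm = 60·n = 2919.578488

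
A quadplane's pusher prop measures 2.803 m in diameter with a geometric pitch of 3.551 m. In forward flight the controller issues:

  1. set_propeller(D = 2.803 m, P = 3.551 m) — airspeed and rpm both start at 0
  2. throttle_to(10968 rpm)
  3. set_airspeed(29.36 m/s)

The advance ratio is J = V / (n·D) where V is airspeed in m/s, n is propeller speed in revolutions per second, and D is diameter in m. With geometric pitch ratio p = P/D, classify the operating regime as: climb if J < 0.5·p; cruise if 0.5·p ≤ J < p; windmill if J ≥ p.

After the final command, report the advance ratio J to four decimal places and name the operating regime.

set_propeller: D = 2.803 m, P = 3.551 m (p = P/D = 1.266857); state ← (V=0, rpm=0)
throttle_to(10968): rpm ← 10968
set_airspeed(29.36): V ← 29.36 m/s
final state: V = 29.36 m/s, rpm = 10968 → n = rpm/60 = 182.800000 rev/s
J = V / (n·D) = 29.36 / (182.800000 × 2.803) = 0.057300
regime bands: climb J<0.6334 | cruise [0.6334, 1.2669) | windmill J≥1.2669
J = 0.0573 → climb

J = 0.0573, regime = climb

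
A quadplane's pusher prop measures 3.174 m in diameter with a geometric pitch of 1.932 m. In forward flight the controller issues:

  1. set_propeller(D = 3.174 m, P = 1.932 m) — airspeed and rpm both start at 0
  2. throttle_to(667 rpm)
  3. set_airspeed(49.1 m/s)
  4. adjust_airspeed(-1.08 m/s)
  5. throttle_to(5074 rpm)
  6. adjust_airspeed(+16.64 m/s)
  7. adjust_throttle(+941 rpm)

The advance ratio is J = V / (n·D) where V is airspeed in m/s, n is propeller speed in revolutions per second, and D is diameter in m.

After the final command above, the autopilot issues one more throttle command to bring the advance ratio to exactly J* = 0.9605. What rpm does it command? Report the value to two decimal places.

set_propeller: D = 3.174 m, P = 1.932 m (p = P/D = 0.608696); state ← (V=0, rpm=0)
throttle_to(667): rpm ← 667
set_airspeed(49.1): V ← 49.1 m/s
adjust_airspeed(-1.08): V ← 49.1 -1.08 = 48.02 m/s
throttle_to(5074): rpm ← 5074
adjust_airspeed(+16.64): V ← 48.02 +16.64 = 64.66 m/s
adjust_throttle(+941): rpm ← 5074 +941 = 6015
final state: V = 64.66 m/s, rpm = 6015 → n = rpm/60 = 100.250000 rev/s
target J* = 0.9605; solve J* = V/(n·D) for n: n = V/(J*·D) = 64.66/(0.9605 × 3.174) = 21.209548 rev/s
rpm = 60·n = 1272.572866

rpm = 1272.57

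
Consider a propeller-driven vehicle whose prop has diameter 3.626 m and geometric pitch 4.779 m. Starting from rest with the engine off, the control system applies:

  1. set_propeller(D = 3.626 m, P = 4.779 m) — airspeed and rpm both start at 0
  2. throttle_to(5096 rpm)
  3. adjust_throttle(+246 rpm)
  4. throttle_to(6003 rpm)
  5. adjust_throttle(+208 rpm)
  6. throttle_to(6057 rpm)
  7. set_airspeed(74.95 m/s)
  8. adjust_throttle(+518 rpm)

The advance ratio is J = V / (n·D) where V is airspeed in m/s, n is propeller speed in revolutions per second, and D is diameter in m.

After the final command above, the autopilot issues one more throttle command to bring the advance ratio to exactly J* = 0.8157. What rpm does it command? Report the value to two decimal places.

set_propeller: D = 3.626 m, P = 4.779 m (p = P/D = 1.317981); state ← (V=0, rpm=0)
throttle_to(5096): rpm ← 5096
adjust_throttle(+246): rpm ← 5096 +246 = 5342
throttle_to(6003): rpm ← 6003
adjust_throttle(+208): rpm ← 6003 +208 = 6211
throttle_to(6057): rpm ← 6057
set_airspeed(74.95): V ← 74.95 m/s
adjust_throttle(+518): rpm ← 6057 +518 = 6575
final state: V = 74.95 m/s, rpm = 6575 → n = rpm/60 = 109.583333 rev/s
target J* = 0.8157; solve J* = V/(n·D) for n: n = V/(J*·D) = 74.95/(0.8157 × 3.626) = 25.340395 rev/s
rpm = 60·n = 1520.423682

rpm = 1520.42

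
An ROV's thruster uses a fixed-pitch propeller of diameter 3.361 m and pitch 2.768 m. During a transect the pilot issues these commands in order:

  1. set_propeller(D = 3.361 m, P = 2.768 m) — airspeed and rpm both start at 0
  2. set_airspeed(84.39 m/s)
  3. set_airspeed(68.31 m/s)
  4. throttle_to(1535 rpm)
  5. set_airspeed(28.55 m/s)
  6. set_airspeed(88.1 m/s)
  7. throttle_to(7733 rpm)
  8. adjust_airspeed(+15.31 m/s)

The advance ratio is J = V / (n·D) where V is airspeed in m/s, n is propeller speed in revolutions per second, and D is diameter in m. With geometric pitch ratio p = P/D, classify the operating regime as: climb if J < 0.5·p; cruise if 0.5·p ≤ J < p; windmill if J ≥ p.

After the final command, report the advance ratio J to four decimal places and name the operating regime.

set_propeller: D = 3.361 m, P = 2.768 m (p = P/D = 0.823564); state ← (V=0, rpm=0)
set_airspeed(84.39): V ← 84.39 m/s
set_airspeed(68.31): V ← 68.31 m/s
throttle_to(1535): rpm ← 1535
set_airspeed(28.55): V ← 28.55 m/s
set_airspeed(88.1): V ← 88.1 m/s
throttle_to(7733): rpm ← 7733
adjust_airspeed(+15.31): V ← 88.1 +15.31 = 103.41 m/s
final state: V = 103.41 m/s, rpm = 7733 → n = rpm/60 = 128.883333 rev/s
J = V / (n·D) = 103.41 / (128.883333 × 3.361) = 0.238725
regime bands: climb J<0.4118 | cruise [0.4118, 0.8236) | windmill J≥0.8236
J = 0.2387 → climb

J = 0.2387, regime = climb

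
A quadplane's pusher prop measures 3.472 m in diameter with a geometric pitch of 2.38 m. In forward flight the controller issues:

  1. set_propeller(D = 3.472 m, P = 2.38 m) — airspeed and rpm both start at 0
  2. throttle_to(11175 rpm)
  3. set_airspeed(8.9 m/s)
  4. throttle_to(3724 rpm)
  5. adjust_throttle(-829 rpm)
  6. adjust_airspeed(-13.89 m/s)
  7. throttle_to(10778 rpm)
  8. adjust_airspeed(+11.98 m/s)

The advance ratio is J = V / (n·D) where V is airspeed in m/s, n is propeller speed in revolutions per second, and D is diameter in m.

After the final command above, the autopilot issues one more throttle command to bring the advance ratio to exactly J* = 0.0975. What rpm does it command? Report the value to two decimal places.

rpm = 1238.92

set_propeller: D = 3.472 m, P = 2.38 m (p = P/D = 0.685484); state ← (V=0, rpm=0)
throttle_to(11175): rpm ← 11175
set_airspeed(8.9): V ← 8.9 m/s
throttle_to(3724): rpm ← 3724
adjust_throttle(-829): rpm ← 3724 -829 = 2895
adjust_airspeed(-13.89): V ← 8.9 -13.89 = -4.99 m/s
throttle_to(10778): rpm ← 10778
adjust_airspeed(+11.98): V ← -4.99 +11.98 = 6.99 m/s
final state: V = 6.99 m/s, rpm = 10778 → n = rpm/60 = 179.633333 rev/s
target J* = 0.0975; solve J* = V/(n·D) for n: n = V/(J*·D) = 6.99/(0.0975 × 3.472) = 20.648706 rev/s
rpm = 60·n = 1238.922368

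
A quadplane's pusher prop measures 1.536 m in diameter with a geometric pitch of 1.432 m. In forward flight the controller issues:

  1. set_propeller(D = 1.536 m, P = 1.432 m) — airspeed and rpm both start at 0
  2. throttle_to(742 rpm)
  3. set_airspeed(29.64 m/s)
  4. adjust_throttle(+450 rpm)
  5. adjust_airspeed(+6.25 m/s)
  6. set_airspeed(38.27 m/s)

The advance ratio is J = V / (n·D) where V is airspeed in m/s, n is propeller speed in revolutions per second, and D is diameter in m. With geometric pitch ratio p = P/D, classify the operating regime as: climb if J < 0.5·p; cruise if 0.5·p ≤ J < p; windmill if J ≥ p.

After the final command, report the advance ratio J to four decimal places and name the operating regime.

J = 1.2541, regime = windmill

set_propeller: D = 1.536 m, P = 1.432 m (p = P/D = 0.932292); state ← (V=0, rpm=0)
throttle_to(742): rpm ← 742
set_airspeed(29.64): V ← 29.64 m/s
adjust_throttle(+450): rpm ← 742 +450 = 1192
adjust_airspeed(+6.25): V ← 29.64 +6.25 = 35.89 m/s
set_airspeed(38.27): V ← 38.27 m/s
final state: V = 38.27 m/s, rpm = 1192 → n = rpm/60 = 19.866667 rev/s
J = V / (n·D) = 38.27 / (19.866667 × 1.536) = 1.254129
regime bands: climb J<0.4661 | cruise [0.4661, 0.9323) | windmill J≥0.9323
J = 1.2541 → windmill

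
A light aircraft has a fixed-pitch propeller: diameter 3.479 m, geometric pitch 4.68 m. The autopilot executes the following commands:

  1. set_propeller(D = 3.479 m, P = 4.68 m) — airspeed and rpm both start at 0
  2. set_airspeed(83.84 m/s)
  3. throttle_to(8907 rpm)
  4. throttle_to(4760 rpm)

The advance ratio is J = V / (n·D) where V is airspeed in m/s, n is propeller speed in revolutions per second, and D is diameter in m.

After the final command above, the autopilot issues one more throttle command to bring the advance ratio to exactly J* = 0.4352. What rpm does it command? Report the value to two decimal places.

set_propeller: D = 3.479 m, P = 4.68 m (p = P/D = 1.345214); state ← (V=0, rpm=0)
set_airspeed(83.84): V ← 83.84 m/s
throttle_to(8907): rpm ← 8907
throttle_to(4760): rpm ← 4760
final state: V = 83.84 m/s, rpm = 4760 → n = rpm/60 = 79.333333 rev/s
target J* = 0.4352; solve J* = V/(n·D) for n: n = V/(J*·D) = 83.84/(0.4352 × 3.479) = 55.374262 rev/s
rpm = 60·n = 3322.455743

rpm = 3322.46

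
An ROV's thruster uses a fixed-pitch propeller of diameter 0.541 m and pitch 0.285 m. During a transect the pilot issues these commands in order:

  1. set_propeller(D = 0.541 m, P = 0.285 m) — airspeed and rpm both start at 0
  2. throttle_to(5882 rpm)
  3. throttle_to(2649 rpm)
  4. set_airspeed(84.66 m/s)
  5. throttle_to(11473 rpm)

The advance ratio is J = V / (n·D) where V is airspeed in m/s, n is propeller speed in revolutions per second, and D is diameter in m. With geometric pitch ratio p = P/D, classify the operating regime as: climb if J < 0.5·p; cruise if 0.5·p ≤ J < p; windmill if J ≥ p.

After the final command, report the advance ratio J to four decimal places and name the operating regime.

set_propeller: D = 0.541 m, P = 0.285 m (p = P/D = 0.526802); state ← (V=0, rpm=0)
throttle_to(5882): rpm ← 5882
throttle_to(2649): rpm ← 2649
set_airspeed(84.66): V ← 84.66 m/s
throttle_to(11473): rpm ← 11473
final state: V = 84.66 m/s, rpm = 11473 → n = rpm/60 = 191.216667 rev/s
J = V / (n·D) = 84.66 / (191.216667 × 0.541) = 0.818380
regime bands: climb J<0.2634 | cruise [0.2634, 0.5268) | windmill J≥0.5268
J = 0.8184 → windmill

J = 0.8184, regime = windmill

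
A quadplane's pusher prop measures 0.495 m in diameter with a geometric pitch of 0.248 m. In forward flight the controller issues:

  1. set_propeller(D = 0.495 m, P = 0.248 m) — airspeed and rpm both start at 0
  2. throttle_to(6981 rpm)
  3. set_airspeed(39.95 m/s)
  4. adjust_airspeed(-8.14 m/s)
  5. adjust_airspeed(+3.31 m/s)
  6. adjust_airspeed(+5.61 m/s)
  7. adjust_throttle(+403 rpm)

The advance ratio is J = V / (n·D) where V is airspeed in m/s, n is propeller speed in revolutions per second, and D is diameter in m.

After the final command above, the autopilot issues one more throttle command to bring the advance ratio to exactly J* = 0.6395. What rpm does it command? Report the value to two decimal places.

set_propeller: D = 0.495 m, P = 0.248 m (p = P/D = 0.501010); state ← (V=0, rpm=0)
throttle_to(6981): rpm ← 6981
set_airspeed(39.95): V ← 39.95 m/s
adjust_airspeed(-8.14): V ← 39.95 -8.14 = 31.81 m/s
adjust_airspeed(+3.31): V ← 31.81 +3.31 = 35.12 m/s
adjust_airspeed(+5.61): V ← 35.12 +5.61 = 40.73 m/s
adjust_throttle(+403): rpm ← 6981 +403 = 7384
final state: V = 40.73 m/s, rpm = 7384 → n = rpm/60 = 123.066667 rev/s
target J* = 0.6395; solve J* = V/(n·D) for n: n = V/(J*·D) = 40.73/(0.6395 × 0.495) = 128.667441 rev/s
rpm = 60·n = 7720.046438

rpm = 7720.05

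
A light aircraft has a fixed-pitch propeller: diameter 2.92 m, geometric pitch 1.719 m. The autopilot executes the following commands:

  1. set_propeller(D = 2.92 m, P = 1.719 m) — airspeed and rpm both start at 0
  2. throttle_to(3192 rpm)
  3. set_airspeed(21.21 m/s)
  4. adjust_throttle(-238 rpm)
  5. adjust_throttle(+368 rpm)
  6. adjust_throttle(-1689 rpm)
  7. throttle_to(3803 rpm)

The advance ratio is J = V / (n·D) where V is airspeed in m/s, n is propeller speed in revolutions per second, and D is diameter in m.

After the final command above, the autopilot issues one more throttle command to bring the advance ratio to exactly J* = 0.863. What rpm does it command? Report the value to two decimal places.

rpm = 505.01

set_propeller: D = 2.92 m, P = 1.719 m (p = P/D = 0.588699); state ← (V=0, rpm=0)
throttle_to(3192): rpm ← 3192
set_airspeed(21.21): V ← 21.21 m/s
adjust_throttle(-238): rpm ← 3192 -238 = 2954
adjust_throttle(+368): rpm ← 2954 +368 = 3322
adjust_throttle(-1689): rpm ← 3322 -1689 = 1633
throttle_to(3803): rpm ← 3803
final state: V = 21.21 m/s, rpm = 3803 → n = rpm/60 = 63.383333 rev/s
target J* = 0.863; solve J* = V/(n·D) for n: n = V/(J*·D) = 21.21/(0.863 × 2.92) = 8.416800 rev/s
rpm = 60·n = 505.008016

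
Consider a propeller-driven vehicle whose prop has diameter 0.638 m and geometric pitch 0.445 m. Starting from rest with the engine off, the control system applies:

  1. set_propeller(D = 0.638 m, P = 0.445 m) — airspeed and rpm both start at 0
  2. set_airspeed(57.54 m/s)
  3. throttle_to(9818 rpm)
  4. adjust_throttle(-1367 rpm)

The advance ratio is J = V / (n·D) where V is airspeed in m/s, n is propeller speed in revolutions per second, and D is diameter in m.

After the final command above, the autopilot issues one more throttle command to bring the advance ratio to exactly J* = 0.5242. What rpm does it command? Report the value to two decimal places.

set_propeller: D = 0.638 m, P = 0.445 m (p = P/D = 0.697492); state ← (V=0, rpm=0)
set_airspeed(57.54): V ← 57.54 m/s
throttle_to(9818): rpm ← 9818
adjust_throttle(-1367): rpm ← 9818 -1367 = 8451
final state: V = 57.54 m/s, rpm = 8451 → n = rpm/60 = 140.850000 rev/s
target J* = 0.5242; solve J* = V/(n·D) for n: n = V/(J*·D) = 57.54/(0.5242 × 0.638) = 172.049004 rev/s
rpm = 60·n = 10322.940226

rpm = 10322.94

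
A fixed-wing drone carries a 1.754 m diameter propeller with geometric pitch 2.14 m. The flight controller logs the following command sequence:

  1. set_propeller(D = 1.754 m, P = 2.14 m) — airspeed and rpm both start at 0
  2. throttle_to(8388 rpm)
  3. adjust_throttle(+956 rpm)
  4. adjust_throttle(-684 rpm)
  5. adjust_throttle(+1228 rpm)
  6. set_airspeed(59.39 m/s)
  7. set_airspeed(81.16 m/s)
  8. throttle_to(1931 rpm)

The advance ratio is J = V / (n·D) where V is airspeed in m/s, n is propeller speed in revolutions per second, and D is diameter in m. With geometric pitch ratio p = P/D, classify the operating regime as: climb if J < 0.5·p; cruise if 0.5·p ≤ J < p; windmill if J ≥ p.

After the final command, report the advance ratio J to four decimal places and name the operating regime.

set_propeller: D = 1.754 m, P = 2.14 m (p = P/D = 1.220068); state ← (V=0, rpm=0)
throttle_to(8388): rpm ← 8388
adjust_throttle(+956): rpm ← 8388 +956 = 9344
adjust_throttle(-684): rpm ← 9344 -684 = 8660
adjust_throttle(+1228): rpm ← 8660 +1228 = 9888
set_airspeed(59.39): V ← 59.39 m/s
set_airspeed(81.16): V ← 81.16 m/s
throttle_to(1931): rpm ← 1931
final state: V = 81.16 m/s, rpm = 1931 → n = rpm/60 = 32.183333 rev/s
J = V / (n·D) = 81.16 / (32.183333 × 1.754) = 1.437744
regime bands: climb J<0.6100 | cruise [0.6100, 1.2201) | windmill J≥1.2201
J = 1.4377 → windmill

J = 1.4377, regime = windmill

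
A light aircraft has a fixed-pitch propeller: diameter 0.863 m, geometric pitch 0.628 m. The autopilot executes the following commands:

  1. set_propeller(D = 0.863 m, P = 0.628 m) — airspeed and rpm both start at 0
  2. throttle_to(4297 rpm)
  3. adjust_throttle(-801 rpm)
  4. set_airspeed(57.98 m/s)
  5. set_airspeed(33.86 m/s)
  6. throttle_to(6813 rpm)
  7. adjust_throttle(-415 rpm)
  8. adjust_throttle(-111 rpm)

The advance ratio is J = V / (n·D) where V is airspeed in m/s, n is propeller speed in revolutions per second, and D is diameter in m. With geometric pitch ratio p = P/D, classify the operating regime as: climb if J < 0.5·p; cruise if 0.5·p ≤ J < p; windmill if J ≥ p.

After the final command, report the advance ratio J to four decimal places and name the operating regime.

J = 0.3744, regime = cruise

set_propeller: D = 0.863 m, P = 0.628 m (p = P/D = 0.727694); state ← (V=0, rpm=0)
throttle_to(4297): rpm ← 4297
adjust_throttle(-801): rpm ← 4297 -801 = 3496
set_airspeed(57.98): V ← 57.98 m/s
set_airspeed(33.86): V ← 33.86 m/s
throttle_to(6813): rpm ← 6813
adjust_throttle(-415): rpm ← 6813 -415 = 6398
adjust_throttle(-111): rpm ← 6398 -111 = 6287
final state: V = 33.86 m/s, rpm = 6287 → n = rpm/60 = 104.783333 rev/s
J = V / (n·D) = 33.86 / (104.783333 × 0.863) = 0.374441
regime bands: climb J<0.3638 | cruise [0.3638, 0.7277) | windmill J≥0.7277
J = 0.3744 → cruise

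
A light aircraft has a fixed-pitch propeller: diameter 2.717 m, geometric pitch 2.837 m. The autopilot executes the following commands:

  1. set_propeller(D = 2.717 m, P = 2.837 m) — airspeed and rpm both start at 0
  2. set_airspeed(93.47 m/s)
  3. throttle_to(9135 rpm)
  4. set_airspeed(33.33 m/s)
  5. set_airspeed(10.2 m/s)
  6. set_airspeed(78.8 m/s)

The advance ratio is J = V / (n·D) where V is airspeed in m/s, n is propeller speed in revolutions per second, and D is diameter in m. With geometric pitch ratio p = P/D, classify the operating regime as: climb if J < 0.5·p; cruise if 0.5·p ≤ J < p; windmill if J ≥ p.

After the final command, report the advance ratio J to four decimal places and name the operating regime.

J = 0.1905, regime = climb

set_propeller: D = 2.717 m, P = 2.837 m (p = P/D = 1.044166); state ← (V=0, rpm=0)
set_airspeed(93.47): V ← 93.47 m/s
throttle_to(9135): rpm ← 9135
set_airspeed(33.33): V ← 33.33 m/s
set_airspeed(10.2): V ← 10.2 m/s
set_airspeed(78.8): V ← 78.8 m/s
final state: V = 78.8 m/s, rpm = 9135 → n = rpm/60 = 152.250000 rev/s
J = V / (n·D) = 78.8 / (152.250000 × 2.717) = 0.190493
regime bands: climb J<0.5221 | cruise [0.5221, 1.0442) | windmill J≥1.0442
J = 0.1905 → climb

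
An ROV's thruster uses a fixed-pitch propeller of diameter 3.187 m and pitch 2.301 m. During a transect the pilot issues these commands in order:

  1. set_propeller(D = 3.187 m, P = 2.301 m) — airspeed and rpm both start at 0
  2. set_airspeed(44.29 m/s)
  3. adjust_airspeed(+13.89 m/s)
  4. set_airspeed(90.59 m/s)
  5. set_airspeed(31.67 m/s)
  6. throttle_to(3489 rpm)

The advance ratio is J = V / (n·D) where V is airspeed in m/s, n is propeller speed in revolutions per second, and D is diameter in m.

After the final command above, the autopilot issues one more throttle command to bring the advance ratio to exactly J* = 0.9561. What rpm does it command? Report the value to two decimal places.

rpm = 623.61

set_propeller: D = 3.187 m, P = 2.301 m (p = P/D = 0.721996); state ← (V=0, rpm=0)
set_airspeed(44.29): V ← 44.29 m/s
adjust_airspeed(+13.89): V ← 44.29 +13.89 = 58.18 m/s
set_airspeed(90.59): V ← 90.59 m/s
set_airspeed(31.67): V ← 31.67 m/s
throttle_to(3489): rpm ← 3489
final state: V = 31.67 m/s, rpm = 3489 → n = rpm/60 = 58.150000 rev/s
target J* = 0.9561; solve J* = V/(n·D) for n: n = V/(J*·D) = 31.67/(0.9561 × 3.187) = 10.393521 rev/s
rpm = 60·n = 623.611237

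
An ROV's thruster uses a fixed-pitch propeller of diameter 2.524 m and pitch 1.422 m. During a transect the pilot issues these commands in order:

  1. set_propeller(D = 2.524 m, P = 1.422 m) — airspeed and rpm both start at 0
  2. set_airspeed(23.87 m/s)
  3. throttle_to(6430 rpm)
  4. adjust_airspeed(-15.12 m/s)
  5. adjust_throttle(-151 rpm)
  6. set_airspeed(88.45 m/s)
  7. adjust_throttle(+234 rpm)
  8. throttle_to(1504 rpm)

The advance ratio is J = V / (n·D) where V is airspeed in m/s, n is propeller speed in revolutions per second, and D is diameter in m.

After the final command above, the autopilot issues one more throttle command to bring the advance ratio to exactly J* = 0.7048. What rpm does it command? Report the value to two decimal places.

set_propeller: D = 2.524 m, P = 1.422 m (p = P/D = 0.563391); state ← (V=0, rpm=0)
set_airspeed(23.87): V ← 23.87 m/s
throttle_to(6430): rpm ← 6430
adjust_airspeed(-15.12): V ← 23.87 -15.12 = 8.75 m/s
adjust_throttle(-151): rpm ← 6430 -151 = 6279
set_airspeed(88.45): V ← 88.45 m/s
adjust_throttle(+234): rpm ← 6279 +234 = 6513
throttle_to(1504): rpm ← 1504
final state: V = 88.45 m/s, rpm = 1504 → n = rpm/60 = 25.066667 rev/s
target J* = 0.7048; solve J* = V/(n·D) for n: n = V/(J*·D) = 88.45/(0.7048 × 2.524) = 49.721313 rev/s
rpm = 60·n = 2983.278798

rpm = 2983.28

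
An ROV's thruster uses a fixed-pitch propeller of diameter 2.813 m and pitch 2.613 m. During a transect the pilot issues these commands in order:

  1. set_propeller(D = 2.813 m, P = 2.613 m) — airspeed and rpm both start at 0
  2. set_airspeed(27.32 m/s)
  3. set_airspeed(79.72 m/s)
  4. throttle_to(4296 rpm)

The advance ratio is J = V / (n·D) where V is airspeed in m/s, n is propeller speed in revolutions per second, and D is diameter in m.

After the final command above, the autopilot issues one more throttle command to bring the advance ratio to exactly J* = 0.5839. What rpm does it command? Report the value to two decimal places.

set_propeller: D = 2.813 m, P = 2.613 m (p = P/D = 0.928902); state ← (V=0, rpm=0)
set_airspeed(27.32): V ← 27.32 m/s
set_airspeed(79.72): V ← 79.72 m/s
throttle_to(4296): rpm ← 4296
final state: V = 79.72 m/s, rpm = 4296 → n = rpm/60 = 71.600000 rev/s
target J* = 0.5839; solve J* = V/(n·D) for n: n = V/(J*·D) = 79.72/(0.5839 × 2.813) = 48.535452 rev/s
rpm = 60·n = 2912.127148

rpm = 2912.13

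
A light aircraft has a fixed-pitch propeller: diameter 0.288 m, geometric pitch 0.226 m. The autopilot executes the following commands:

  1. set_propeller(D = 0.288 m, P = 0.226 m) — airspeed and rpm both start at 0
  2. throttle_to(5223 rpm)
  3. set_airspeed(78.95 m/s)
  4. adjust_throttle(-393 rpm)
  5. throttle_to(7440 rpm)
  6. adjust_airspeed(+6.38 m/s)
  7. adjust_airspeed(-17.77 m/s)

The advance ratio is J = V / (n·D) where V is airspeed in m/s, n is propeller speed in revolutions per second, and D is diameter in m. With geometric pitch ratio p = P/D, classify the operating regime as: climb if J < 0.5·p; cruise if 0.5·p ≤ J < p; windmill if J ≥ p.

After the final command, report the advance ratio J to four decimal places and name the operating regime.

J = 1.8918, regime = windmill

set_propeller: D = 0.288 m, P = 0.226 m (p = P/D = 0.784722); state ← (V=0, rpm=0)
throttle_to(5223): rpm ← 5223
set_airspeed(78.95): V ← 78.95 m/s
adjust_throttle(-393): rpm ← 5223 -393 = 4830
throttle_to(7440): rpm ← 7440
adjust_airspeed(+6.38): V ← 78.95 +6.38 = 85.33 m/s
adjust_airspeed(-17.77): V ← 85.33 -17.77 = 67.56 m/s
final state: V = 67.56 m/s, rpm = 7440 → n = rpm/60 = 124.000000 rev/s
J = V / (n·D) = 67.56 / (124.000000 × 0.288) = 1.891801
regime bands: climb J<0.3924 | cruise [0.3924, 0.7847) | windmill J≥0.7847
J = 1.8918 → windmill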